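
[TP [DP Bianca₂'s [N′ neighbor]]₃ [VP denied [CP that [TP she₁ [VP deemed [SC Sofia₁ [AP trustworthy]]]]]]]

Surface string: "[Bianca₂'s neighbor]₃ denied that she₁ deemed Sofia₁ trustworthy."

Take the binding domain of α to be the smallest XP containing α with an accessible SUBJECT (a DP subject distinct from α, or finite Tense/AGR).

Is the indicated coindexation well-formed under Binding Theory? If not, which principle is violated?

The two coindexed NPs are *she₁* and *Sofia₁*.
*Sofia₁* is an R-expression. Principle C requires it to be free everywhere.
*she₁* c-commands it and carries the same index.
The R-expression is bound → Principle C violation.

Principle C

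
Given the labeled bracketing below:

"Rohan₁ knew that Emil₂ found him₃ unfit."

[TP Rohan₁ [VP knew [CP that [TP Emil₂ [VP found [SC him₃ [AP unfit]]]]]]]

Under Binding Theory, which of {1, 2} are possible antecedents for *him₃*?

*him* is a pronoun, so Principle B applies: it must be free in its binding domain.
Binding domain of *him₃*: the embedded TP, whose subject is Emil₂.
*Rohan₁* c-commands the pronoun but from outside its binding domain, and is not c-commanded by it → coindexation permitted.
*Emil₂* c-commands the pronoun within its binding domain → coindexation would violate Principle B.

{1}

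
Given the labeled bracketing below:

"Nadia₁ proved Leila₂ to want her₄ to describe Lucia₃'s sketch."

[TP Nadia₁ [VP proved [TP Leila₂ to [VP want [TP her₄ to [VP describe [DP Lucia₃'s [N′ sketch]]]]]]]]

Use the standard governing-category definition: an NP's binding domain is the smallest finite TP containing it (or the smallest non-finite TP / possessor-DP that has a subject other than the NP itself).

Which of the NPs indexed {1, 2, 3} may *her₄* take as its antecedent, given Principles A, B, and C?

*her* is a pronoun, so Principle B applies: it must be free in its binding domain.
Binding domain of *her₄*: the embedded TP, whose subject is Leila₂.
*Nadia₁* c-commands the pronoun but from outside its binding domain, and is not c-commanded by it → coindexation permitted.
*Leila₂* c-commands the pronoun within its binding domain → coindexation would violate Principle B.
*Lucia₃*: the pronoun c-commands this R-expression → coindexation would violate Principle C on *Lucia₃*.

{1}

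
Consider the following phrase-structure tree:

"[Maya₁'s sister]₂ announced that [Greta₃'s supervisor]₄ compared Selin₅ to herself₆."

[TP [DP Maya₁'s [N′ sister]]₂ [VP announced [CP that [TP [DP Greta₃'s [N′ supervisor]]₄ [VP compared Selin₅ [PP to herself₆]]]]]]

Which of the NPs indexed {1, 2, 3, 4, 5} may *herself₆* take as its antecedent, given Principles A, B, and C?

*herself* is an anaphor, so Principle A applies: it must be bound in its binding domain.
Binding domain of *herself₆*: the embedded TP, whose subject is [Greta₃'s supervisor]₄.
*Maya₁* does not c-command the anaphor → cannot bind it.
*[Maya₁'s sister]₂* c-commands the anaphor but is outside its binding domain → cannot satisfy Principle A.
*Greta₃* does not c-command the anaphor → cannot bind it.
*[Greta₃'s supervisor]₄* c-commands the anaphor within its binding domain → licit binder.
*Selin₅* c-commands the anaphor within its binding domain → licit binder.

{4, 5}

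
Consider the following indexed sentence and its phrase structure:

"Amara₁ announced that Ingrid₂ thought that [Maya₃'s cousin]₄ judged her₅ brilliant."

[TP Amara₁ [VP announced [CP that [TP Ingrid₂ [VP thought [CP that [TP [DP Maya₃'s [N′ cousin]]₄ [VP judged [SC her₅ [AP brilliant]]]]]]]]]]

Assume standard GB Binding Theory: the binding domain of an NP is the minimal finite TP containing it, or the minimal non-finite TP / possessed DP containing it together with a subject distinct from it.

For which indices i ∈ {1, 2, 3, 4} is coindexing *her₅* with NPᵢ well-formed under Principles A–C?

*her* is a pronoun, so Principle B applies: it must be free in its binding domain.
Binding domain of *her₅*: the embedded TP, whose subject is [Maya₃'s cousin]₄.
*Amara₁* c-commands the pronoun but from outside its binding domain, and is not c-commanded by it → coindexation permitted.
*Ingrid₂* c-commands the pronoun but from outside its binding domain, and is not c-commanded by it → coindexation permitted.
*Maya₃* and the pronoun do not c-command one another → neither Principle B nor Principle C is at stake; coindexation permitted.
*[Maya₃'s cousin]₄* c-commands the pronoun within its binding domain → coindexation would violate Principle B.

{1, 2, 3}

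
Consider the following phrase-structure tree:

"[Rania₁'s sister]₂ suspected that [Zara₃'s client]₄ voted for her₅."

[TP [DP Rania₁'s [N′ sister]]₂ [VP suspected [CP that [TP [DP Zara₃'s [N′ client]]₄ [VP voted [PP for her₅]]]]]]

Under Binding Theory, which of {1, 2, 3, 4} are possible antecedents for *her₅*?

*her* is a pronoun, so Principle B applies: it must be free in its binding domain.
Binding domain of *her₅*: the embedded TP, whose subject is [Zara₃'s client]₄.
*Rania₁* and the pronoun do not c-command one another → neither Principle B nor Principle C is at stake; coindexation permitted.
*[Rania₁'s sister]₂* c-commands the pronoun but from outside its binding domain, and is not c-commanded by it → coindexation permitted.
*Zara₃* and the pronoun do not c-command one another → neither Principle B nor Principle C is at stake; coindexation permitted.
*[Zara₃'s client]₄* c-commands the pronoun within its binding domain → coindexation would violate Principle B.

{1, 2, 3}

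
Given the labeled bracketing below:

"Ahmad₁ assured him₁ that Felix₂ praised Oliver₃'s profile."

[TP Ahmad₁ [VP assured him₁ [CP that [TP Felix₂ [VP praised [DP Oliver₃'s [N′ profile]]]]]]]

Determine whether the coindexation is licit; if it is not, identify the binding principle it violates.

Principle B

The two coindexed NPs are *Ahmad₁* and *him₁*.
*him₁* is a pronoun. Its binding domain is the matrix TP, whose subject is Ahmad₁.
*Ahmad₁* c-commands it within that domain and carries the same index.
The pronoun is locally bound → Principle B violation.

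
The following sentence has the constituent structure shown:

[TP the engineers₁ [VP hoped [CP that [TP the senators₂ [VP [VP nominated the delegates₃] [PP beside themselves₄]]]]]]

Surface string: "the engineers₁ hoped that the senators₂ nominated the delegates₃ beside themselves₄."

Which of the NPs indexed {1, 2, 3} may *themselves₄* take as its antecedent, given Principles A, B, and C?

*themselves* is an anaphor, so Principle A applies: it must be bound in its binding domain.
Binding domain of *themselves₄*: the embedded TP, whose subject is the senators₂.
*the engineers₁* c-commands the anaphor but is outside its binding domain → cannot satisfy Principle A.
*the senators₂* c-commands the anaphor within its binding domain → licit binder.
*the delegates₃* does not c-command the anaphor → cannot bind it.

{2}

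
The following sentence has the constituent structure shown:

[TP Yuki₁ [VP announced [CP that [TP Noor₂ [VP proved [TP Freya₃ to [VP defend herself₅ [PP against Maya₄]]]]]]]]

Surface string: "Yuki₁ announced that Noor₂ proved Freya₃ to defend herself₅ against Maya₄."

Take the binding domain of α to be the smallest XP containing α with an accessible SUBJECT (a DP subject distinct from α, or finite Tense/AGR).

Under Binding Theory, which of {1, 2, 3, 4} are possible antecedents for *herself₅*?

*herself* is an anaphor, so Principle A applies: it must be bound in its binding domain.
Binding domain of *herself₅*: the embedded TP, whose subject is Freya₃.
*Yuki₁* c-commands the anaphor but is outside its binding domain → cannot satisfy Principle A.
*Noor₂* c-commands the anaphor but is outside its binding domain → cannot satisfy Principle A.
*Freya₃* c-commands the anaphor within its binding domain → licit binder.
*Maya₄* does not c-command the anaphor → cannot bind it.

{3}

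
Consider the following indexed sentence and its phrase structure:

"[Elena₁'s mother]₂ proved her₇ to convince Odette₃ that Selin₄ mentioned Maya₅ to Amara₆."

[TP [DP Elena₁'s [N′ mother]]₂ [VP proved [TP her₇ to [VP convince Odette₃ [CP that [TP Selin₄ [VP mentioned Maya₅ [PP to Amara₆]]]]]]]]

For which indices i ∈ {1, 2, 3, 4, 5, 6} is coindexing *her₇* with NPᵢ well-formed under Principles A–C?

*her* is a pronoun, so Principle B applies: it must be free in its binding domain.
Binding domain of *her₇*: the matrix TP, whose subject is [Elena₁'s mother]₂.
*Elena₁* and the pronoun do not c-command one another → neither Principle B nor Principle C is at stake; coindexation permitted.
*[Elena₁'s mother]₂* c-commands the pronoun within its binding domain → coindexation would violate Principle B.
*Odette₃*: the pronoun c-commands this R-expression → coindexation would violate Principle C on *Odette₃*.
*Selin₄*: the pronoun c-commands this R-expression → coindexation would violate Principle C on *Selin₄*.
*Maya₅*: the pronoun c-commands this R-expression → coindexation would violate Principle C on *Maya₅*.
*Amara₆*: the pronoun c-commands this R-expression → coindexation would violate Principle C on *Amara₆*.

{1}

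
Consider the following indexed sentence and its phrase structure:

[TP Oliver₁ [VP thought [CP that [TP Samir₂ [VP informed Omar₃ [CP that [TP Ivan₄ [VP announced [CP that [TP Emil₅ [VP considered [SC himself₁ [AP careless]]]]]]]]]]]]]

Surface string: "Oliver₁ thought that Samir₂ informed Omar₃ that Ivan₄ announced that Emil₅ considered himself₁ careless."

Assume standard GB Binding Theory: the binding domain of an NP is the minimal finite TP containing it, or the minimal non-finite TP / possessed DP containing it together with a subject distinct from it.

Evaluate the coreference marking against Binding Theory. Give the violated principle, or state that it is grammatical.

Principle A

The two coindexed NPs are *Oliver₁* and *himself₁*.
*himself₁* is an anaphor. Principle A requires it to be bound within its binding domain — the embedded TP, whose subject is Emil₅.
Within that domain it is c-commanded by *Emil₅*, which does not share its index.
*Oliver₁* does c-command the anaphor, but from outside its binding domain.
The anaphor is unbound in its domain → Principle A violation.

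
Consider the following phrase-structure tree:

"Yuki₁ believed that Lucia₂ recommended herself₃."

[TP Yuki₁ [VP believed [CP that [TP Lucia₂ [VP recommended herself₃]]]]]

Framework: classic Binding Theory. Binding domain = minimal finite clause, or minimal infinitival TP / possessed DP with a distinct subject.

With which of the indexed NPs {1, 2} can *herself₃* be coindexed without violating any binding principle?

*herself* is an anaphor, so Principle A applies: it must be bound in its binding domain.
Binding domain of *herself₃*: the embedded TP, whose subject is Lucia₂.
*Yuki₁* c-commands the anaphor but is outside its binding domain → cannot satisfy Principle A.
*Lucia₂* c-commands the anaphor within its binding domain → licit binder.

{2}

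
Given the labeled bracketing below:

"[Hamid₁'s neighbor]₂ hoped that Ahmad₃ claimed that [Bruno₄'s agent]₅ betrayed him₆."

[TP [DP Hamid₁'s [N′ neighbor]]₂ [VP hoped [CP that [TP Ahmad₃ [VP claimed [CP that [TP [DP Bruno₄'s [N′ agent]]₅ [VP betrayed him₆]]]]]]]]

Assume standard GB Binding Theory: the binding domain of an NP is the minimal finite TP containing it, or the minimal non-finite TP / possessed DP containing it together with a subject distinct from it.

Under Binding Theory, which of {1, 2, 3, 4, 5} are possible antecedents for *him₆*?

*him* is a pronoun, so Principle B applies: it must be free in its binding domain.
Binding domain of *him₆*: the embedded TP, whose subject is [Bruno₄'s agent]₅.
*Hamid₁* and the pronoun do not c-command one another → neither Principle B nor Principle C is at stake; coindexation permitted.
*[Hamid₁'s neighbor]₂* c-commands the pronoun but from outside its binding domain, and is not c-commanded by it → coindexation permitted.
*Ahmad₃* c-commands the pronoun but from outside its binding domain, and is not c-commanded by it → coindexation permitted.
*Bruno₄* and the pronoun do not c-command one another → neither Principle B nor Principle C is at stake; coindexation permitted.
*[Bruno₄'s agent]₅* c-commands the pronoun within its binding domain → coindexation would violate Principle B.

{1, 2, 3, 4}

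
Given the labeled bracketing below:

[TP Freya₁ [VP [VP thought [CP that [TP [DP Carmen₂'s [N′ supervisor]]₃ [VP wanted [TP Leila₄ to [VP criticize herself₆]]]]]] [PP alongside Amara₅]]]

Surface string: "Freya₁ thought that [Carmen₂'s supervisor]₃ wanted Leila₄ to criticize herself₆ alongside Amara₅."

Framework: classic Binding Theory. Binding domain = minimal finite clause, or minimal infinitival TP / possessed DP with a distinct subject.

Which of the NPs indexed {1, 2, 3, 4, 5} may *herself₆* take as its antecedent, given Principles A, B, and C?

*herself* is an anaphor, so Principle A applies: it must be bound in its binding domain.
Binding domain of *herself₆*: the embedded TP, whose subject is Leila₄.
*Freya₁* c-commands the anaphor but is outside its binding domain → cannot satisfy Principle A.
*Carmen₂* does not c-command the anaphor → cannot bind it.
*[Carmen₂'s supervisor]₃* c-commands the anaphor but is outside its binding domain → cannot satisfy Principle A.
*Leila₄* c-commands the anaphor within its binding domain → licit binder.
*Amara₅* does not c-command the anaphor → cannot bind it.

{4}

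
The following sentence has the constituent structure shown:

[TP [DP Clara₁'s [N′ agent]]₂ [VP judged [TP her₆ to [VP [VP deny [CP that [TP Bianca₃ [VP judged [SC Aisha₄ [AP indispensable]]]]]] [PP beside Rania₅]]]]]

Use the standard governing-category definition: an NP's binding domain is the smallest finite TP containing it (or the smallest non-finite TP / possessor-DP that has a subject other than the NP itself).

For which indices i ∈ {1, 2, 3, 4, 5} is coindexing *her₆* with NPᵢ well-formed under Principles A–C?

*her* is a pronoun, so Principle B applies: it must be free in its binding domain.
Binding domain of *her₆*: the matrix TP, whose subject is [Clara₁'s agent]₂.
*Clara₁* and the pronoun do not c-command one another → neither Principle B nor Principle C is at stake; coindexation permitted.
*[Clara₁'s agent]₂* c-commands the pronoun within its binding domain → coindexation would violate Principle B.
*Bianca₃*: the pronoun c-commands this R-expression → coindexation would violate Principle C on *Bianca₃*.
*Aisha₄*: the pronoun c-commands this R-expression → coindexation would violate Principle C on *Aisha₄*.
*Rania₅*: the pronoun c-commands this R-expression → coindexation would violate Principle C on *Rania₅*.

{1}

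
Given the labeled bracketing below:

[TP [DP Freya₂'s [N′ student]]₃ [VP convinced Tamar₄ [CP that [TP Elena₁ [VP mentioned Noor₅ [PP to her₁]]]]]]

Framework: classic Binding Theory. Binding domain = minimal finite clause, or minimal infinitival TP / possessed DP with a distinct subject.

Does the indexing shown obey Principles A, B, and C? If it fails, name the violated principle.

The two coindexed NPs are *Elena₁* and *her₁*.
*her₁* is a pronoun. Its binding domain is the embedded TP, whose subject is Elena₁.
*Elena₁* c-commands it within that domain and carries the same index.
The pronoun is locally bound → Principle B violation.

Principle B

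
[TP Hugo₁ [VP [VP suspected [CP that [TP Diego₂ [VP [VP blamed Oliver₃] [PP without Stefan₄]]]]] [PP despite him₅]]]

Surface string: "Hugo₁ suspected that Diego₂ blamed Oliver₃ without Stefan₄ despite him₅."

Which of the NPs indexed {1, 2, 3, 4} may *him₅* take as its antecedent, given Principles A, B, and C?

{2, 3, 4}

*him* is a pronoun, so Principle B applies: it must be free in its binding domain.
Binding domain of *him₅*: the matrix TP, whose subject is Hugo₁.
*Hugo₁* c-commands the pronoun within its binding domain → coindexation would violate Principle B.
*Diego₂* and the pronoun do not c-command one another → neither Principle B nor Principle C is at stake; coindexation permitted.
*Oliver₃* and the pronoun do not c-command one another → neither Principle B nor Principle C is at stake; coindexation permitted.
*Stefan₄* and the pronoun do not c-command one another → neither Principle B nor Principle C is at stake; coindexation permitted.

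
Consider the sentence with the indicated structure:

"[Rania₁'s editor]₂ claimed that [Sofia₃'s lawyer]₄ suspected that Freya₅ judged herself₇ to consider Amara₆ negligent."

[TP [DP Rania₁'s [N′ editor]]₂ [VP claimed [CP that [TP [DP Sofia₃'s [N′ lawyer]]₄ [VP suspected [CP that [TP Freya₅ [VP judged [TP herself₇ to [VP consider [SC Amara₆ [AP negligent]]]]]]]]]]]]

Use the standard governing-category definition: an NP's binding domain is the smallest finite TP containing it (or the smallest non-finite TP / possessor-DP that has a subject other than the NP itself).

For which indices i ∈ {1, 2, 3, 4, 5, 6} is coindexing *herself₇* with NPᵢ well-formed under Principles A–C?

*herself* is an anaphor, so Principle A applies: it must be bound in its binding domain.
Binding domain of *herself₇*: the embedded TP, whose subject is Freya₅.
*Rania₁* does not c-command the anaphor → cannot bind it.
*[Rania₁'s editor]₂* c-commands the anaphor but is outside its binding domain → cannot satisfy Principle A.
*Sofia₃* does not c-command the anaphor → cannot bind it.
*[Sofia₃'s lawyer]₄* c-commands the anaphor but is outside its binding domain → cannot satisfy Principle A.
*Freya₅* c-commands the anaphor within its binding domain → licit binder.
*Amara₆* does not c-command the anaphor → cannot bind it.

{5}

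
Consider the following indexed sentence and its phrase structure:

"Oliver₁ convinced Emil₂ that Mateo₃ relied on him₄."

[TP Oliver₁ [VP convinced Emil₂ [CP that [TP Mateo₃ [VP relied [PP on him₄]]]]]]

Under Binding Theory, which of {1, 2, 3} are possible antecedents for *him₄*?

{1, 2}

*him* is a pronoun, so Principle B applies: it must be free in its binding domain.
Binding domain of *him₄*: the embedded TP, whose subject is Mateo₃.
*Oliver₁* c-commands the pronoun but from outside its binding domain, and is not c-commanded by it → coindexation permitted.
*Emil₂* c-commands the pronoun but from outside its binding domain, and is not c-commanded by it → coindexation permitted.
*Mateo₃* c-commands the pronoun within its binding domain → coindexation would violate Principle B.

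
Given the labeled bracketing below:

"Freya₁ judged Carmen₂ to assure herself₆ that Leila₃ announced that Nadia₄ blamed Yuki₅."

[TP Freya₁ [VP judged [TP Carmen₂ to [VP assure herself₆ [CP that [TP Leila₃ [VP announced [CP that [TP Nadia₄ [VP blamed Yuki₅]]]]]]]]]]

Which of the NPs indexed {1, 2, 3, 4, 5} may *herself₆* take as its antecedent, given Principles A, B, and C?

*herself* is an anaphor, so Principle A applies: it must be bound in its binding domain.
Binding domain of *herself₆*: the embedded TP, whose subject is Carmen₂.
*Freya₁* c-commands the anaphor but is outside its binding domain → cannot satisfy Principle A.
*Carmen₂* c-commands the anaphor within its binding domain → licit binder.
*Leila₃* does not c-command the anaphor → cannot bind it.
*Nadia₄* does not c-command the anaphor → cannot bind it.
*Yuki₅* does not c-command the anaphor → cannot bind it.

{2}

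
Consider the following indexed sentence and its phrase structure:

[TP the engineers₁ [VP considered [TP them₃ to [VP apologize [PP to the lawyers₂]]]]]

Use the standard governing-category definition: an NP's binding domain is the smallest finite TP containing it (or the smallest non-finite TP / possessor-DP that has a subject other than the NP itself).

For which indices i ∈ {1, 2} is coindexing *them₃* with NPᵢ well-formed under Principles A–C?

*them* is a pronoun, so Principle B applies: it must be free in its binding domain.
Binding domain of *them₃*: the matrix TP, whose subject is the engineers₁.
*the engineers₁* c-commands the pronoun within its binding domain → coindexation would violate Principle B.
*the lawyers₂*: the pronoun c-commands this R-expression → coindexation would violate Principle C on *the lawyers₂*.

none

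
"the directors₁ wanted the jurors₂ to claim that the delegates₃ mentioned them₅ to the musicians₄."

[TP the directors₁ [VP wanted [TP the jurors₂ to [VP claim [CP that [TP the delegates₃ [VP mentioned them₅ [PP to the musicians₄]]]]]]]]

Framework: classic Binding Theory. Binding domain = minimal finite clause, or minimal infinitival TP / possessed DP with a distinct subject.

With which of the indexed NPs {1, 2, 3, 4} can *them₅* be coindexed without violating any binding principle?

{1, 2}

*them* is a pronoun, so Principle B applies: it must be free in its binding domain.
Binding domain of *them₅*: the embedded TP, whose subject is the delegates₃.
*the directors₁* c-commands the pronoun but from outside its binding domain, and is not c-commanded by it → coindexation permitted.
*the jurors₂* c-commands the pronoun but from outside its binding domain, and is not c-commanded by it → coindexation permitted.
*the delegates₃* c-commands the pronoun within its binding domain → coindexation would violate Principle B.
*the musicians₄*: the pronoun c-commands this R-expression → coindexation would violate Principle C on *the musicians₄*.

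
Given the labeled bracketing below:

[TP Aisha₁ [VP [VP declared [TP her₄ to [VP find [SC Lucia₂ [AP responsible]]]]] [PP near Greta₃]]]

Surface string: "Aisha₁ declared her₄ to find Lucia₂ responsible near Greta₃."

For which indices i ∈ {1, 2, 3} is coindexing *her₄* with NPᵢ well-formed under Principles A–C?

*her* is a pronoun, so Principle B applies: it must be free in its binding domain.
Binding domain of *her₄*: the matrix TP, whose subject is Aisha₁.
*Aisha₁* c-commands the pronoun within its binding domain → coindexation would violate Principle B.
*Lucia₂*: the pronoun c-commands this R-expression → coindexation would violate Principle C on *Lucia₂*.
*Greta₃* and the pronoun do not c-command one another → neither Principle B nor Principle C is at stake; coindexation permitted.

{3}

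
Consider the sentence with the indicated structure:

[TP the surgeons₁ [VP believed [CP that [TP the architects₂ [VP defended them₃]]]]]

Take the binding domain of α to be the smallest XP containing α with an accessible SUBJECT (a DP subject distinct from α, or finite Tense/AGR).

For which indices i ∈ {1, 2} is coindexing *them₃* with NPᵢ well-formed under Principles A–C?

*them* is a pronoun, so Principle B applies: it must be free in its binding domain.
Binding domain of *them₃*: the embedded TP, whose subject is the architects₂.
*the surgeons₁* c-commands the pronoun but from outside its binding domain, and is not c-commanded by it → coindexation permitted.
*the architects₂* c-commands the pronoun within its binding domain → coindexation would violate Principle B.

{1}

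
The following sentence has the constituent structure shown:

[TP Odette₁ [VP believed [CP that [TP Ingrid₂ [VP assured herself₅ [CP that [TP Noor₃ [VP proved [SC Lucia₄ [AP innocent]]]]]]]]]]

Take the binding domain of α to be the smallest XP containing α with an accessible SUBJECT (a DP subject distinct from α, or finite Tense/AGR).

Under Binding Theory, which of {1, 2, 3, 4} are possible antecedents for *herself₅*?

{2}

*herself* is an anaphor, so Principle A applies: it must be bound in its binding domain.
Binding domain of *herself₅*: the embedded TP, whose subject is Ingrid₂.
*Odette₁* c-commands the anaphor but is outside its binding domain → cannot satisfy Principle A.
*Ingrid₂* c-commands the anaphor within its binding domain → licit binder.
*Noor₃* does not c-command the anaphor → cannot bind it.
*Lucia₄* does not c-command the anaphor → cannot bind it.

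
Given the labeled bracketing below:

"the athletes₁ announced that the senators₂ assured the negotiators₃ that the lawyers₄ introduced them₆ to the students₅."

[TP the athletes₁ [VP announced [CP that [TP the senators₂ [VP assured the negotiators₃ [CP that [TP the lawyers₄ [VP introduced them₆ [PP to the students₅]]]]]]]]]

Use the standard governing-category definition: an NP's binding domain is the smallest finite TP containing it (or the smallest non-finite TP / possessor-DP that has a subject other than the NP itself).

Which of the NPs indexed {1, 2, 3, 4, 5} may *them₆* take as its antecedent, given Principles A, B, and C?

*them* is a pronoun, so Principle B applies: it must be free in its binding domain.
Binding domain of *them₆*: the embedded TP, whose subject is the lawyers₄.
*the athletes₁* c-commands the pronoun but from outside its binding domain, and is not c-commanded by it → coindexation permitted.
*the senators₂* c-commands the pronoun but from outside its binding domain, and is not c-commanded by it → coindexation permitted.
*the negotiators₃* c-commands the pronoun but from outside its binding domain, and is not c-commanded by it → coindexation permitted.
*the lawyers₄* c-commands the pronoun within its binding domain → coindexation would violate Principle B.
*the students₅*: the pronoun c-commands this R-expression → coindexation would violate Principle C on *the students₅*.

{1, 2, 3}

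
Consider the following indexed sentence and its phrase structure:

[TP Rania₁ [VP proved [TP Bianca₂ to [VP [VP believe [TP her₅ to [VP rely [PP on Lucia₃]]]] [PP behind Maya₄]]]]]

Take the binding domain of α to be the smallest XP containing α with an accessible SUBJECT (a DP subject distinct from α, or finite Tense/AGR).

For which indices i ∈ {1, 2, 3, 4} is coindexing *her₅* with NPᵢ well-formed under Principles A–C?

*her* is a pronoun, so Principle B applies: it must be free in its binding domain.
Binding domain of *her₅*: the embedded TP, whose subject is Bianca₂.
*Rania₁* c-commands the pronoun but from outside its binding domain, and is not c-commanded by it → coindexation permitted.
*Bianca₂* c-commands the pronoun within its binding domain → coindexation would violate Principle B.
*Lucia₃*: the pronoun c-commands this R-expression → coindexation would violate Principle C on *Lucia₃*.
*Maya₄* and the pronoun do not c-command one another → neither Principle B nor Principle C is at stake; coindexation permitted.

{1, 4}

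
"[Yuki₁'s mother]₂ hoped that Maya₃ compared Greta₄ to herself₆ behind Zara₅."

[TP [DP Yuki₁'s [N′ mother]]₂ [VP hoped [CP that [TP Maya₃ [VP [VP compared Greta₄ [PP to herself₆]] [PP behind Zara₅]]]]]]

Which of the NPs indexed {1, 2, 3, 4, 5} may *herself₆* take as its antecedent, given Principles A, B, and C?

{3, 4}

*herself* is an anaphor, so Principle A applies: it must be bound in its binding domain.
Binding domain of *herself₆*: the embedded TP, whose subject is Maya₃.
*Yuki₁* does not c-command the anaphor → cannot bind it.
*[Yuki₁'s mother]₂* c-commands the anaphor but is outside its binding domain → cannot satisfy Principle A.
*Maya₃* c-commands the anaphor within its binding domain → licit binder.
*Greta₄* c-commands the anaphor within its binding domain → licit binder.
*Zara₅* does not c-command the anaphor → cannot bind it.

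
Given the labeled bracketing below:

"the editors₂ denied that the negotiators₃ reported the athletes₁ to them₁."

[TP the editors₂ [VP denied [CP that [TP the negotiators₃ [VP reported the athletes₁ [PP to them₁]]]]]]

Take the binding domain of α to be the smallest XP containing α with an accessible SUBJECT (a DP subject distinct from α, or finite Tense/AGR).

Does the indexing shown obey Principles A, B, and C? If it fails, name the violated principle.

The two coindexed NPs are *the athletes₁* and *them₁*.
*them₁* is a pronoun. Its binding domain is the embedded TP, whose subject is the negotiators₃.
*the athletes₁* c-commands it within that domain and carries the same index.
The pronoun is locally bound → Principle B violation.

Principle B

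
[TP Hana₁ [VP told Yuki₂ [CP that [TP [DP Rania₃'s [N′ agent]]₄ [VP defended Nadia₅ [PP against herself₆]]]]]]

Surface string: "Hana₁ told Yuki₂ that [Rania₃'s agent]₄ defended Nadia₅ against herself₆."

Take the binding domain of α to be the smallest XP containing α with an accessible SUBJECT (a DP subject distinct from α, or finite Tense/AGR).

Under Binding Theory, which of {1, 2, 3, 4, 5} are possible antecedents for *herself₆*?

{4, 5}

*herself* is an anaphor, so Principle A applies: it must be bound in its binding domain.
Binding domain of *herself₆*: the embedded TP, whose subject is [Rania₃'s agent]₄.
*Hana₁* c-commands the anaphor but is outside its binding domain → cannot satisfy Principle A.
*Yuki₂* c-commands the anaphor but is outside its binding domain → cannot satisfy Principle A.
*Rania₃* does not c-command the anaphor → cannot bind it.
*[Rania₃'s agent]₄* c-commands the anaphor within its binding domain → licit binder.
*Nadia₅* c-commands the anaphor within its binding domain → licit binder.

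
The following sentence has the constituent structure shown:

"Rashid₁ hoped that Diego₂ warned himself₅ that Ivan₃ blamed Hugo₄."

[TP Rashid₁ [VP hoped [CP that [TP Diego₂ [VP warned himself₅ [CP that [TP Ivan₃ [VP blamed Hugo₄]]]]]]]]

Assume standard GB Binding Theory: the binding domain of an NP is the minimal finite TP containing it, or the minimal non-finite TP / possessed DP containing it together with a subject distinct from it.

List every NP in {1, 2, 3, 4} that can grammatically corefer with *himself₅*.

*himself* is an anaphor, so Principle A applies: it must be bound in its binding domain.
Binding domain of *himself₅*: the embedded TP, whose subject is Diego₂.
*Rashid₁* c-commands the anaphor but is outside its binding domain → cannot satisfy Principle A.
*Diego₂* c-commands the anaphor within its binding domain → licit binder.
*Ivan₃* does not c-command the anaphor → cannot bind it.
*Hugo₄* does not c-command the anaphor → cannot bind it.

{2}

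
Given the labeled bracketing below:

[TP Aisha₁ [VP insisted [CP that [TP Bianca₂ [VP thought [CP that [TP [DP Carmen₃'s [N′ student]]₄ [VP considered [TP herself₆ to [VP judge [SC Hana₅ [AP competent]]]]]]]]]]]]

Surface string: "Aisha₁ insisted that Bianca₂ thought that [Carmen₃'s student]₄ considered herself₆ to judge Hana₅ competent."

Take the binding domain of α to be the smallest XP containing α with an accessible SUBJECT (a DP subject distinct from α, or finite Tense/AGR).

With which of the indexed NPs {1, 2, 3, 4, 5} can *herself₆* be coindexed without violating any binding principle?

{4}

*herself* is an anaphor, so Principle A applies: it must be bound in its binding domain.
Binding domain of *herself₆*: the embedded TP, whose subject is [Carmen₃'s student]₄.
*Aisha₁* c-commands the anaphor but is outside its binding domain → cannot satisfy Principle A.
*Bianca₂* c-commands the anaphor but is outside its binding domain → cannot satisfy Principle A.
*Carmen₃* does not c-command the anaphor → cannot bind it.
*[Carmen₃'s student]₄* c-commands the anaphor within its binding domain → licit binder.
*Hana₅* does not c-command the anaphor → cannot bind it.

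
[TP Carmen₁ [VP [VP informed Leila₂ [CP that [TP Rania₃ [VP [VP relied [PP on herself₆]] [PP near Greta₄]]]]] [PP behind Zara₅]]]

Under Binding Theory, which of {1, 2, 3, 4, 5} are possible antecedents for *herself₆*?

*herself* is an anaphor, so Principle A applies: it must be bound in its binding domain.
Binding domain of *herself₆*: the embedded TP, whose subject is Rania₃.
*Carmen₁* c-commands the anaphor but is outside its binding domain → cannot satisfy Principle A.
*Leila₂* c-commands the anaphor but is outside its binding domain → cannot satisfy Principle A.
*Rania₃* c-commands the anaphor within its binding domain → licit binder.
*Greta₄* does not c-command the anaphor → cannot bind it.
*Zara₅* does not c-command the anaphor → cannot bind it.

{3}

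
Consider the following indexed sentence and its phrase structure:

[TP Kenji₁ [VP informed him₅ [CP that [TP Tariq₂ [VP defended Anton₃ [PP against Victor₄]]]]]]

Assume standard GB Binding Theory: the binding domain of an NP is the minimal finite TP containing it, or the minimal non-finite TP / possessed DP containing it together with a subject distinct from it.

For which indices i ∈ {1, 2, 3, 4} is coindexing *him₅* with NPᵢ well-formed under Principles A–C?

none

*him* is a pronoun, so Principle B applies: it must be free in its binding domain.
Binding domain of *him₅*: the matrix TP, whose subject is Kenji₁.
*Kenji₁* c-commands the pronoun within its binding domain → coindexation would violate Principle B.
*Tariq₂*: the pronoun c-commands this R-expression → coindexation would violate Principle C on *Tariq₂*.
*Anton₃*: the pronoun c-commands this R-expression → coindexation would violate Principle C on *Anton₃*.
*Victor₄*: the pronoun c-commands this R-expression → coindexation would violate Principle C on *Victor₄*.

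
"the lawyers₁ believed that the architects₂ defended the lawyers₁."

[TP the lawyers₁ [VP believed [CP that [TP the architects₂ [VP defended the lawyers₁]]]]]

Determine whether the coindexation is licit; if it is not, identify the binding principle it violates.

The two coindexed NPs are *the lawyers₁* (the higher occurrence) and *the lawyers₁* (the lower occurrence).
*the lawyers₁* (the lower occurrence) is an R-expression. Principle C requires it to be free everywhere.
*the lawyers₁* (the higher occurrence) c-commands it and carries the same index.
The R-expression is bound → Principle C violation.

Principle C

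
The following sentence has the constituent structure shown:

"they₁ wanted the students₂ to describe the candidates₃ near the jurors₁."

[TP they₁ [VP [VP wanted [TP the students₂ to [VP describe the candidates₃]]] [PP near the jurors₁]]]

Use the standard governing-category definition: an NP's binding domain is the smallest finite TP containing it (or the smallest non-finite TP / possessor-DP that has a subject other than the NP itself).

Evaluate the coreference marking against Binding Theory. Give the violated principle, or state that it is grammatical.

The two coindexed NPs are *they₁* and *the jurors₁*.
*the jurors₁* is an R-expression. Principle C requires it to be free everywhere.
*they₁* c-commands it and carries the same index.
The R-expression is bound → Principle C violation.

Principle C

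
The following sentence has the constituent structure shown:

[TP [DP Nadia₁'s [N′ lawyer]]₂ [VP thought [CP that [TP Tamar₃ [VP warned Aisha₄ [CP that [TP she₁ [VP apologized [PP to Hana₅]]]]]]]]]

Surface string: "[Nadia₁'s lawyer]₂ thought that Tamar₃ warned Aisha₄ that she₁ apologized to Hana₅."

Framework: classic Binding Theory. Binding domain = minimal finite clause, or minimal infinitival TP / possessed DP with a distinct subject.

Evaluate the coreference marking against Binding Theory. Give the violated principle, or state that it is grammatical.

grammatical

The two coindexed NPs are *Nadia₁* and *she₁*.
*she₁* is a pronoun; nothing c-commands it within its binding domain (the embedded TP.), so Principle B holds trivially.
*Nadia₁* is an R-expression; *she₁* does not c-command it, and no other NP shares its index, so Principle C is satisfied.
All principles are respected.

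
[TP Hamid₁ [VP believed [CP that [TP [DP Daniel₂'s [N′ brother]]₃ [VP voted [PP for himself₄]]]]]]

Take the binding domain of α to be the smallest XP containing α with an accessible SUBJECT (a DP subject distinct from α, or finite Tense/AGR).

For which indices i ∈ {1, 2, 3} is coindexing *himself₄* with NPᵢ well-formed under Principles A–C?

*himself* is an anaphor, so Principle A applies: it must be bound in its binding domain.
Binding domain of *himself₄*: the embedded TP, whose subject is [Daniel₂'s brother]₃.
*Hamid₁* c-commands the anaphor but is outside its binding domain → cannot satisfy Principle A.
*Daniel₂* does not c-command the anaphor → cannot bind it.
*[Daniel₂'s brother]₃* c-commands the anaphor within its binding domain → licit binder.

{3}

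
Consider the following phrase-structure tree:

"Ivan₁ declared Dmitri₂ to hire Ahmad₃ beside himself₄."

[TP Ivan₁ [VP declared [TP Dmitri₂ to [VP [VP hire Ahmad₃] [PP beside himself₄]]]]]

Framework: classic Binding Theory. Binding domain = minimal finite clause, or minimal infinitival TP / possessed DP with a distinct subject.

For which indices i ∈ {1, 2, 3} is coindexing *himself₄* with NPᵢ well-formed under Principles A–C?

*himself* is an anaphor, so Principle A applies: it must be bound in its binding domain.
Binding domain of *himself₄*: the embedded TP, whose subject is Dmitri₂.
*Ivan₁* c-commands the anaphor but is outside its binding domain → cannot satisfy Principle A.
*Dmitri₂* c-commands the anaphor within its binding domain → licit binder.
*Ahmad₃* does not c-command the anaphor → cannot bind it.

{2}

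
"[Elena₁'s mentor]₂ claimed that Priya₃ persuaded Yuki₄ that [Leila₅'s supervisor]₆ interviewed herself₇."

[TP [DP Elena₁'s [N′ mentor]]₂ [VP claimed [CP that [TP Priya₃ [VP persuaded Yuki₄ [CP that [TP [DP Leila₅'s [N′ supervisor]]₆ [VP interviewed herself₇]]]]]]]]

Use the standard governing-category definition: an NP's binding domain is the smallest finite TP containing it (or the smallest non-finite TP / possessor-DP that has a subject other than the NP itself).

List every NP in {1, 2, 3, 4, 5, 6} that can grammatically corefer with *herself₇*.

{6}

*herself* is an anaphor, so Principle A applies: it must be bound in its binding domain.
Binding domain of *herself₇*: the embedded TP, whose subject is [Leila₅'s supervisor]₆.
*Elena₁* does not c-command the anaphor → cannot bind it.
*[Elena₁'s mentor]₂* c-commands the anaphor but is outside its binding domain → cannot satisfy Principle A.
*Priya₃* c-commands the anaphor but is outside its binding domain → cannot satisfy Principle A.
*Yuki₄* c-commands the anaphor but is outside its binding domain → cannot satisfy Principle A.
*Leila₅* does not c-command the anaphor → cannot bind it.
*[Leila₅'s supervisor]₆* c-commands the anaphor within its binding domain → licit binder.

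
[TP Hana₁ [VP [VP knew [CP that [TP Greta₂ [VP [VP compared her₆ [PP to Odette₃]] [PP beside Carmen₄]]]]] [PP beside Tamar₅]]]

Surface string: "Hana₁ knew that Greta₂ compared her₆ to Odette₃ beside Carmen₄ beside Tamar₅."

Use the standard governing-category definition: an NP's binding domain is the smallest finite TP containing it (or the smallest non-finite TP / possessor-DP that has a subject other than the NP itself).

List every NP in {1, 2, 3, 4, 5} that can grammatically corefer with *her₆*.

{1, 4, 5}

*her* is a pronoun, so Principle B applies: it must be free in its binding domain.
Binding domain of *her₆*: the embedded TP, whose subject is Greta₂.
*Hana₁* c-commands the pronoun but from outside its binding domain, and is not c-commanded by it → coindexation permitted.
*Greta₂* c-commands the pronoun within its binding domain → coindexation would violate Principle B.
*Odette₃*: the pronoun c-commands this R-expression → coindexation would violate Principle C on *Odette₃*.
*Carmen₄* and the pronoun do not c-command one another → neither Principle B nor Principle C is at stake; coindexation permitted.
*Tamar₅* and the pronoun do not c-command one another → neither Principle B nor Principle C is at stake; coindexation permitted.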